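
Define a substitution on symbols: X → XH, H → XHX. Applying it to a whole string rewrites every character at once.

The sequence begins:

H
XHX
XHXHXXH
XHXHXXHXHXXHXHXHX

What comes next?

Rewriting the 17 symbols of XHXHXXHXHXXHXHXHX one by one yields XH XHX XH XHX XH XH XHX XH XHX XH XH XHX XH XHX XH XHX XH; concatenated:

XHXHXXHXHXXHXHXHXXHXHXXHXHXHXXHXHXXHXHXXH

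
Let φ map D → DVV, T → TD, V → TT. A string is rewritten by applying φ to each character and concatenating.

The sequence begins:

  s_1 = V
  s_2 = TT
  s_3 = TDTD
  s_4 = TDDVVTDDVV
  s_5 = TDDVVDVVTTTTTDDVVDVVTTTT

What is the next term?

TDDVVDVVTTTTDVVTTTTTDTDTDTDTDDVVDVVTTTTDVVTTTTTDTDTDTD

Replace each of the 24 characters of TDDVVDVVTTTTTDDVVDVVTTTT in place — TD DVV DVV TT TT DVV TT TT TD TD TD TD TD DVV DVV TT TT DVV TT TT TD TD TD TD — and concatenate.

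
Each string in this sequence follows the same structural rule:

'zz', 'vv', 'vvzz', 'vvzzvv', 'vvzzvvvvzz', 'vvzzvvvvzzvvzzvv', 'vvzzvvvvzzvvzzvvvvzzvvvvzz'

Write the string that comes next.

vvzzvvvvzzvvzzvvvvzzvvvvzzvvzzvvvvzzvvzzvv

This is a Fibonacci-style word recurrence s(k) = s(k−1)·s(k−2): e.g. vv·zz = vvzz.
So term 8 is vvzzvvvvzzvvzzvvvvzzvvvvzz·vvzzvvvvzzvvzzvv.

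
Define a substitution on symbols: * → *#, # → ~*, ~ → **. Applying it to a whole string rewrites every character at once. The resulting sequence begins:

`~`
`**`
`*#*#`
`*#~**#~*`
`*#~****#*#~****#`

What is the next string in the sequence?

*#~****#*#*#*#~**#~****#*#*#*#~*

Applying the rule to each of the 16 symbols of *#~****#*#~****# gives the pieces *# ~* ** *# *# *# *# ~* *# ~* ** *# *# *# *# ~*, which concatenate to the answer.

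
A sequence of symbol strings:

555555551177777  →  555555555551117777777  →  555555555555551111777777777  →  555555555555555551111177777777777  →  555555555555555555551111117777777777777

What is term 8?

Each string has the form 5^{3n-1} 1^{n-1} 7^{2n-1}, where the shown terms are n = 3, 4, 5, 6, 7.
At n = 10 the blocks have lengths 29, 9, 19.

555555555555555555555555555551111111117777777777777777777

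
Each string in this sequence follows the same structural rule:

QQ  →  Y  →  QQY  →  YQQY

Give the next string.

QQYYQQY

From term 3 onward, concatenate the second-to-last term with the last: QQ·Y = QQY, Y·QQY = YQQY, …
So term 5 is QQY·YQQY.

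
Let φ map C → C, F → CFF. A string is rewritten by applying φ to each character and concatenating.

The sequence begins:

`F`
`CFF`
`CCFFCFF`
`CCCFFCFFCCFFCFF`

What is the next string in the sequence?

Rewriting the 15 symbols of CCCFFCFFCCFFCFF one by one yields C C C CFF CFF C CFF CFF C C CFF CFF C CFF CFF; concatenated:

CCCCFFCFFCCFFCFFCCCFFCFFCCFFCFF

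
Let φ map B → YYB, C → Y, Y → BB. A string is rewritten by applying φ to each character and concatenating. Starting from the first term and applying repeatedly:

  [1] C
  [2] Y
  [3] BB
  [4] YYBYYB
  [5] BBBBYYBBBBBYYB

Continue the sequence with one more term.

YYBYYBYYBYYBBBBBYYBYYBYYBYYBYYBBBBBYYB

Applying the rule to each of the 14 symbols of BBBBYYBBBBBYYB gives the pieces YYB YYB YYB YYB BB BB YYB YYB YYB YYB YYB BB BB YYB, which concatenate to the answer.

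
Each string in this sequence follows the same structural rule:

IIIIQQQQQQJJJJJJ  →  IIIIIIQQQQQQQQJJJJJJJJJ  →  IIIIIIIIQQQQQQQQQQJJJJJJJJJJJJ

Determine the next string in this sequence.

Reading off run lengths: I runs 4, 6, 8; Q runs 6, 8, 10; J runs 6, 9, 12 — each is linear in n, where the shown terms are n = 2, 3, 4.
For the next term, n = 5, so the run lengths are 10, 12, 15.

IIIIIIIIIIQQQQQQQQQQQQJJJJJJJJJJJJJJJ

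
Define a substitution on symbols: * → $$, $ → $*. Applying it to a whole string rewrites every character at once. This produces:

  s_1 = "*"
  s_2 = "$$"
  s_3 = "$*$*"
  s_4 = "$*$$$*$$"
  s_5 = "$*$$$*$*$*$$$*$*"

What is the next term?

$*$$$*$*$*$$$*$$$*$$$*$*$*$$$*$$

Applying the rule to each of the 16 symbols of $*$$$*$*$*$$$*$* gives the pieces $* $$ $* $* $* $$ $* $$ $* $$ $* $* $* $$ $* $$, which concatenate to the answer.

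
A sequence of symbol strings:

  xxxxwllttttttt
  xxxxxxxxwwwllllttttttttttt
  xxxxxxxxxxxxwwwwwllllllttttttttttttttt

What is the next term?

xxxxxxxxxxxxxxxxwwwwwwwllllllllttttttttttttttttttt

Term n consists of 4n x's, followed by 2n-1 w's, followed by 2n l's, followed by 4n+3 t's (n = 1, 2, …).
For the next term, n = 4, so the run lengths are 16, 7, 8, 19.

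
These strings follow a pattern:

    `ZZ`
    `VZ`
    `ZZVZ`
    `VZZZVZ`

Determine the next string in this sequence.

ZZVZVZZZVZ

From term 3 onward, concatenate the second-to-last term with the last: ZZ·VZ = ZZVZ, VZ·ZZVZ = VZZZVZ, …
The next term joins ZZVZ and VZZZVZ.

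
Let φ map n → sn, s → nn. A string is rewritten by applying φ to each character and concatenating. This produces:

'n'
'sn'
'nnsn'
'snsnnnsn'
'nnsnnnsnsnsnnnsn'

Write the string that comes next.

Rewriting the 16 symbols of nnsnnnsnsnsnnnsn one by one yields sn sn nn sn sn sn nn sn nn sn nn sn sn sn nn sn; concatenated:

snsnnnsnsnsnnnsnnnsnnnsnsnsnnnsn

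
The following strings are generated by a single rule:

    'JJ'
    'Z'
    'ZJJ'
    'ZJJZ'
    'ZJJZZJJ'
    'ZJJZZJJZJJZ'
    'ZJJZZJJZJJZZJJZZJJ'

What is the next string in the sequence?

ZJJZZJJZJJZZJJZZJJZJJZZJJZJJZ

This is a Fibonacci-style word recurrence s(k) = s(k−1)·s(k−2): e.g. Z·JJ = ZJJ.
The next term joins ZJJZZJJZJJZZJJZZJJ and ZJJZZJJZJJZ.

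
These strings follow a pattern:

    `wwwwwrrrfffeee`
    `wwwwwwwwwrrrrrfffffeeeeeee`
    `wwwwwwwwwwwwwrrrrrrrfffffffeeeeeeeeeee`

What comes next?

Reading off run lengths: w runs 5, 9, 13; r runs 3, 5, 7; f runs 3, 5, 7; e runs 3, 7, 11 — each is linear in n (n = 1, 2, …).
Setting n = 4 gives 17, 9, 9, 15 characters in each block.

wwwwwwwwwwwwwwwwwrrrrrrrrrfffffffffeeeeeeeeeeeeeee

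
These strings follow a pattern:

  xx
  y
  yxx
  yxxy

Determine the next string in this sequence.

This is a Fibonacci-style word recurrence s(k) = s(k−1)·s(k−2): e.g. y·xx = yxx.
So term 5 is yxxy·yxx.

yxxyyxx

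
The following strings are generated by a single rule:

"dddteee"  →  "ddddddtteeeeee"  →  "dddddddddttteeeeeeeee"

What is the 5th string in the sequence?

Term n consists of 3n d's, followed by n t's, followed by 3n e's (n = 1, 2, …).
At n = 5 the blocks have lengths 15, 5, 15.

dddddddddddddddttttteeeeeeeeeeeeeee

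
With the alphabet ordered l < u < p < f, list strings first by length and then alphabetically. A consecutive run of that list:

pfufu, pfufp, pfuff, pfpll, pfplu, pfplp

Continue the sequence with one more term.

The successor of pfplp increments the rightmost position that isn't already f and resets every position after it to l.

pfplf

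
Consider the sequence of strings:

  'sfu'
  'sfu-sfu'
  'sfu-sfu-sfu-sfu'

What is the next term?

sfu-sfu-sfu-sfu-sfu-sfu-sfu-sfu

Every step duplicates the string with '-' between the halves.
One more doubling of sfu-sfu-sfu-sfu gives the answer.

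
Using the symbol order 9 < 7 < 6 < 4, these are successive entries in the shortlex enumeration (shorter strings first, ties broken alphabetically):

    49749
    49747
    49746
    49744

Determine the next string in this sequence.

The successor of 49744 increments the rightmost position that isn't already 4 and resets every position after it to 9.

49699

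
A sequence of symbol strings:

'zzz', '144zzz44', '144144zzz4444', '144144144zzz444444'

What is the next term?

Every step adds 144 to the front and 44 to the end of the previous string.
One more step from 144144144zzz444444 gives the answer.

144144144144zzz44444444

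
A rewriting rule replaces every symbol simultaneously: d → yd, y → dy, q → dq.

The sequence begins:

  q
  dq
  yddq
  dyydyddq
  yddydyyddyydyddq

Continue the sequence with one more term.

Rewriting the 16 symbols of yddydyyddyydyddq one by one yields dy yd yd dy yd dy dy yd yd dy dy yd dy yd yd dq; concatenated:

dyydyddyyddydyydyddydyyddyydyddq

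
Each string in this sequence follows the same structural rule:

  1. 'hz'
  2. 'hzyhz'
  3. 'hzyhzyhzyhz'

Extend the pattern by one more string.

hzyhzyhzyhzyhzyhzyhzyhz

Each string is two copies of the previous one joined by 'y'.
So the next term is two copies of hzyhzyhzyhz with 'y' between the halves.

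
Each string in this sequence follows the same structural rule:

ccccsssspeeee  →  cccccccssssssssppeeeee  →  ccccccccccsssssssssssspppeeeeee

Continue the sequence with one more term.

Term n consists of 3n+1 c's, followed by 4n s's, followed by n p's, followed by n+3 e's (n = 1, 2, …).
Setting n = 4 gives 13, 16, 4, 7 characters in each block.

cccccccccccccssssssssssssssssppppeeeeeee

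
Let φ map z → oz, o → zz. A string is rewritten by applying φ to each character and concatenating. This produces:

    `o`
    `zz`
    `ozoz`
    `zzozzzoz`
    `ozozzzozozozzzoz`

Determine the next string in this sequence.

Rewriting the 16 symbols of ozozzzozozozzzoz one by one yields zz oz zz oz oz oz zz oz zz oz zz oz oz oz zz oz; concatenated:

zzozzzozozozzzozzzozzzozozozzzoz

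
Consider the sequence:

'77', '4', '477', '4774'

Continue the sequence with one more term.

From term 3 onward, concatenate the last term with the second-to-last: 4·77 = 477, 477·4 = 4774, …
So term 5 is 4774·477.

4774477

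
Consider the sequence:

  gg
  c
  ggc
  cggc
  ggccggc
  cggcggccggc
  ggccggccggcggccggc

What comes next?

cggcggccggcggccggccggcggccggc

From term 3 onward, concatenate the second-to-last term with the last: gg·c = ggc, c·ggc = cggc, …
So term 8 is cggcggccggc·ggccggccggcggccggc.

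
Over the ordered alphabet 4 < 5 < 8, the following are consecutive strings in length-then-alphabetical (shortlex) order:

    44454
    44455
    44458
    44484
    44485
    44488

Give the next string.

Treat 44488 as a base-3 numeral over the given alphabet and add one, carrying through any trailing 8's.

44544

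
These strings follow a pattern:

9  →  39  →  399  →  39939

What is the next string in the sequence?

From term 3 onward, concatenate the last term with the second-to-last: 39·9 = 399, 399·39 = 39939, …
So term 5 is 39939·399.

39939399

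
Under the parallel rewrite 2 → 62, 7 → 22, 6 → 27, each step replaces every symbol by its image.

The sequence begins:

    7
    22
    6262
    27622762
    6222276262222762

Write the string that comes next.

27626262622227622762626262222762

φ(6222276262222762) expands symbol-by-symbol to 27 62 62 62 62 22 27 62 27 62 62 62 62 22 27 62; joining the 16 pieces gives the next term.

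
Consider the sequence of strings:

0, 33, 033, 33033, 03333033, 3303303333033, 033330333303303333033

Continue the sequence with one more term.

3303303333033033330333303303333033

Each term (from the third on) is the two preceding terms concatenated in order: term 3 = 0·33 = 033.
The next term joins 3303303333033 and 033330333303303333033.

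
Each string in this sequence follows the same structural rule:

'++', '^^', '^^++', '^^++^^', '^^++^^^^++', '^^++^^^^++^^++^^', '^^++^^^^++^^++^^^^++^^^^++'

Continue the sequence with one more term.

^^++^^^^++^^++^^^^++^^^^++^^++^^^^++^^++^^

Each term (from the third on) is the previous term followed by the one before it: term 3 = ^^·++ = ^^++.
Continuing: ^^++^^^^++^^++^^^^++^^^^++ · ^^++^^^^++^^++^^ gives term 8.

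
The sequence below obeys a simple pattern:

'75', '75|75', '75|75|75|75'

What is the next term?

s(k+1) = s(k)·|·s(k) — each term doubles the last with '|' between the halves.
So the next term is two copies of 75|75|75|75 with '|' between the halves.

75|75|75|75|75|75|75|75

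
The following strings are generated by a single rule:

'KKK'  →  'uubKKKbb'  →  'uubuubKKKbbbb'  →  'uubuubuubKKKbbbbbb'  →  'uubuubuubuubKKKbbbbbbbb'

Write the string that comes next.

Each term wraps the previous one in uub on the left and bb on the right.
So the next term is uub·uubuubuubuubKKKbbbbbbbb·bb.

uubuubuubuubuubKKKbbbbbbbbbb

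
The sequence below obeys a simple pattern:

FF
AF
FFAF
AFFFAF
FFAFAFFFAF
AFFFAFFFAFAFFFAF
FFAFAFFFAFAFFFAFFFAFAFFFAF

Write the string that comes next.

AFFFAFFFAFAFFFAFFFAFAFFFAFAFFFAFFFAFAFFFAF

From term 3 onward, concatenate the second-to-last term with the last: FF·AF = FFAF, AF·FFAF = AFFFAF, …
The next term joins AFFFAFFFAFAFFFAF and FFAFAFFFAFAFFFAFFFAFAFFFAF.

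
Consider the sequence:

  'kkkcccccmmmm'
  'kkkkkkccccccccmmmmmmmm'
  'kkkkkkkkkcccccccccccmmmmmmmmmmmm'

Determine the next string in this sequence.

kkkkkkkkkkkkccccccccccccccmmmmmmmmmmmmmmmm

Term n consists of 3n k's, followed by 3n+2 c's, followed by 4n m's (n = 1, 2, …).
Setting n = 4 gives 12, 14, 16 characters in each block.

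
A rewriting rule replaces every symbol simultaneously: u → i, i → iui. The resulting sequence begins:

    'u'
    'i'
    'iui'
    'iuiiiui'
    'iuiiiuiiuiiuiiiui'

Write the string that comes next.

φ(iuiiiuiiuiiuiiiui) expands symbol-by-symbol to iui i iui iui iui i iui iui i iui iui i iui iui iui i iui; joining the 17 pieces gives the next term.

iuiiiuiiuiiuiiiuiiuiiiuiiuiiiuiiuiiuiiiui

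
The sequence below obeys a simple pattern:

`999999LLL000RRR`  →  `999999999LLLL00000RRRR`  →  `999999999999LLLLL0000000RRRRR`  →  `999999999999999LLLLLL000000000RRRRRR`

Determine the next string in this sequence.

999999999999999999LLLLLLL00000000000RRRRRRR

Term n consists of 3n 9's, followed by n+1 L's, followed by 2n-1 0's, followed by n+1 R's, where the shown terms are n = 2, 3, 4, 5.
Setting n = 6 gives 18, 7, 11, 7 characters in each block.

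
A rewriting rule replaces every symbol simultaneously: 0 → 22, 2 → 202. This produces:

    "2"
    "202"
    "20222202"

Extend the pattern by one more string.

Expanding 20222202: 2→202, 0→22, 2→202, 2→202, 2→202, 2→202, 0→22, 2→202. Concatenated: 202 22 202 202 202 202 22 202.

2022220220220220222202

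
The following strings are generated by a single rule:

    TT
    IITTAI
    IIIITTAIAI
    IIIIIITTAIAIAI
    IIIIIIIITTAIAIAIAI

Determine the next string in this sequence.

Each term wraps the previous one in II on the left and AI on the right.
So the next term is II·IIIIIIIITTAIAIAIAI·AI.

IIIIIIIIIITTAIAIAIAIAI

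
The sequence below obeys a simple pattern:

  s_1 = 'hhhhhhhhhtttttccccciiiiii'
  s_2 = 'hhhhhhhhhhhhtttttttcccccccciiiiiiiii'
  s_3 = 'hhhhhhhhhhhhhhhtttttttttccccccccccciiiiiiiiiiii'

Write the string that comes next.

hhhhhhhhhhhhhhhhhhtttttttttttcccccccccccccciiiiiiiiiiiiiii

Reading off run lengths: h runs 9, 12, 15; t runs 5, 7, 9; c runs 5, 8, 11; i runs 6, 9, 12 — each is linear in n, where the shown terms are n = 2, 3, 4.
At n = 5 the blocks have lengths 18, 11, 14, 15.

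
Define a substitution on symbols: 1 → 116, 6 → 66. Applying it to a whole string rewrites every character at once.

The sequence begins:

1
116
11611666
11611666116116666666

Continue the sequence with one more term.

Applying the rule to each of the 20 symbols of 11611666116116666666 gives the pieces 116 116 66 116 116 66 66 66 116 116 66 116 116 66 66 66 66 66 66 66, which concatenate to the answer.

116116661161166666661161166611611666666666666666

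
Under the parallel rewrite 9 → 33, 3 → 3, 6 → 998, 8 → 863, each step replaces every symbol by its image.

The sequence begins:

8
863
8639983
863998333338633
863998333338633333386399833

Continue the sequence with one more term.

Rewriting the 27 symbols of 863998333338633333386399833 one by one yields 863 998 3 33 33 863 3 3 3 3 3 863 998 3 3 3 3 3 3 863 998 3 33 33 863 3 3; concatenated:

86399833333863333338639983333338639983333386333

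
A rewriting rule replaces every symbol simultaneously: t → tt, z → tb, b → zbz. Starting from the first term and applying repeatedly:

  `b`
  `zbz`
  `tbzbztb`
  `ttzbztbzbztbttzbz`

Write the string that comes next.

Replace each of the 17 characters of ttzbztbzbztbttzbz in place — tt tt tb zbz tb tt zbz tb zbz tb tt zbz tt tt tb zbz tb — and concatenate.

tttttbzbztbttzbztbzbztbttzbztttttbzbztb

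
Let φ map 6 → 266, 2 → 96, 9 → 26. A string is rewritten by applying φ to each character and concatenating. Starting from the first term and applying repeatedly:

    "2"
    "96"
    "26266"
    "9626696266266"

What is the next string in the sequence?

φ(9626696266266) expands symbol-by-symbol to 26 266 96 266 266 26 266 96 266 266 96 266 266; joining the 13 pieces gives the next term.

2626696266266262669626626696266266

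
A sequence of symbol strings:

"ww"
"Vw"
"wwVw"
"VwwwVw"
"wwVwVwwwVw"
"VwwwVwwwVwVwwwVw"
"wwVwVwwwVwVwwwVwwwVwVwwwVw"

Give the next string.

VwwwVwwwVwVwwwVwwwVwVwwwVwVwwwVwwwVwVwwwVw

This is a Fibonacci-style word recurrence s(k) = s(k−2)·s(k−1): e.g. ww·Vw = wwVw.
So term 8 is VwwwVwwwVwVwwwVw·wwVwVwwwVwVwwwVwwwVwVwwwVw.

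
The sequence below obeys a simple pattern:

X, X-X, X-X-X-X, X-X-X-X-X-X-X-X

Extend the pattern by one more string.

Every step duplicates the string with '-' between the halves.
Doubling X-X-X-X-X-X-X-X with '-' between the halves:

X-X-X-X-X-X-X-X-X-X-X-X-X-X-X-X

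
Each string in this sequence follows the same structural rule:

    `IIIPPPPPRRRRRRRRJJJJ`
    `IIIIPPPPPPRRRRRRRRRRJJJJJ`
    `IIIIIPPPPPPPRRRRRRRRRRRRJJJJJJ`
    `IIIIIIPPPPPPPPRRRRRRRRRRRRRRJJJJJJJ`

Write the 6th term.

Reading off run lengths: I runs 3, 4, 5, 6; P runs 5, 6, 7, 8; R runs 8, 10, 12, 14; J runs 4, 5, 6, 7 — each is linear in n, where the shown terms are n = 3, 4, 5, 6.
At n = 8 the blocks have lengths 8, 10, 18, 9.

IIIIIIIIPPPPPPPPPPRRRRRRRRRRRRRRRRRRJJJJJJJJJ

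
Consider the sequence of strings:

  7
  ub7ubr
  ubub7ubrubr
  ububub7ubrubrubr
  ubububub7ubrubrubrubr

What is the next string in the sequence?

ububububub7ubrubrubrubrubr

Each term wraps the previous one in ub on the left and ubr on the right.
So the next term is ub·ubububub7ubrubrubrubr·ubr.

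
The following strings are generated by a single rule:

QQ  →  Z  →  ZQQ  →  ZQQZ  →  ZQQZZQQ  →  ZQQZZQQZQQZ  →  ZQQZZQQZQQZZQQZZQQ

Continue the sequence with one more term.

From term 3 onward, concatenate the last term with the second-to-last: Z·QQ = ZQQ, ZQQ·Z = ZQQZ, …
Continuing: ZQQZZQQZQQZZQQZZQQ · ZQQZZQQZQQZ gives term 8.

ZQQZZQQZQQZZQQZZQQZQQZZQQZQQZ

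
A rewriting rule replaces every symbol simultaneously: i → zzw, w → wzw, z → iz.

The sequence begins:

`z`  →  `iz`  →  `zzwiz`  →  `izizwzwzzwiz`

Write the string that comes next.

zzwizzzwizwzwizwzwizizwzwzzwiz

Expanding izizwzwzzwiz: i→zzw, z→iz, i→zzw, z→iz, w→wzw, z→iz, w→wzw, z→iz, z→iz, w→wzw, i→zzw, z→iz. Concatenated: zzw iz zzw iz wzw iz wzw iz iz wzw zzw iz.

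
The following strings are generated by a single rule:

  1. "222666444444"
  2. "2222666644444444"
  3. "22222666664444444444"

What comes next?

222222666666444444444444

Term n consists of n+1 2's, followed by n+1 6's, followed by 2n+2 4's, where the shown terms are n = 2, 3, 4.
For the next term, n = 5, so the run lengths are 6, 6, 12.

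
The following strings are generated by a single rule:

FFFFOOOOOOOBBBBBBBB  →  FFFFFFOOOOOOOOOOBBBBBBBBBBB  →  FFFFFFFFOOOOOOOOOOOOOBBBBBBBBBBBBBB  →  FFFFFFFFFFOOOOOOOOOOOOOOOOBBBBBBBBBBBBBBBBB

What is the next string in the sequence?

FFFFFFFFFFFFOOOOOOOOOOOOOOOOOOOBBBBBBBBBBBBBBBBBBBB

Each string has the form F^{2n} O^{3n+1} B^{3n+2}, where the shown terms are n = 2, 3, 4, 5.
Setting n = 6 gives 12, 19, 20 characters in each block.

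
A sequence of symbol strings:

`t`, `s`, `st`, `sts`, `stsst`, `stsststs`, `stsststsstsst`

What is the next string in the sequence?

stsststsstsststsststs

Each term (from the third on) is the previous term followed by the one before it: term 3 = s·t = st.
The next term joins stsststsstsst and stsststs.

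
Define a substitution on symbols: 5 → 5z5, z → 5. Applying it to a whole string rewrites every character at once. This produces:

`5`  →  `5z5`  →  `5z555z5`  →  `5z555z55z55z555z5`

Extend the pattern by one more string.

5z555z55z55z555z55z555z55z555z55z55z555z5

Replace each of the 17 characters of 5z555z55z55z555z5 in place — 5z5 5 5z5 5z5 5z5 5 5z5 5z5 5 5z5 5z5 5 5z5 5z5 5z5 5 5z5 — and concatenate.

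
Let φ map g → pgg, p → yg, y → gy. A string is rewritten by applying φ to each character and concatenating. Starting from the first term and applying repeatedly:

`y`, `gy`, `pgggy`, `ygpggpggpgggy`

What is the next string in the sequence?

Applying the rule to each of the 13 symbols of ygpggpggpgggy gives the pieces gy pgg yg pgg pgg yg pgg pgg yg pgg pgg pgg gy, which concatenate to the answer.

gypggygpggpggygpggpggygpggpggpgggy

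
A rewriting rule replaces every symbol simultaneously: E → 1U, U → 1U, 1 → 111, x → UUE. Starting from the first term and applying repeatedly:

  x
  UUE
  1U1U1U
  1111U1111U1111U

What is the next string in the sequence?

φ(1111U1111U1111U) expands symbol-by-symbol to 111 111 111 111 1U 111 111 111 111 1U 111 111 111 111 1U; joining the 15 pieces gives the next term.

1111111111111U1111111111111U1111111111111U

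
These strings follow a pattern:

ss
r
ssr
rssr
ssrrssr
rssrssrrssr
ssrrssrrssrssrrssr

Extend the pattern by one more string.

rssrssrrssrssrrssrrssrssrrssr

Each term (from the third on) is the two preceding terms concatenated in order: term 3 = ss·r = ssr.
Continuing: rssrssrrssr · ssrrssrrssrssrrssr gives term 8.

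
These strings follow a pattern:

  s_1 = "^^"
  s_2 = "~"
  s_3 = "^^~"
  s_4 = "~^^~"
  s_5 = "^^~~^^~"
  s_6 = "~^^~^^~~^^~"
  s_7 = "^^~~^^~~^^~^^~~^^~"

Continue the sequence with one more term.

From term 3 onward, concatenate the second-to-last term with the last: ^^·~ = ^^~, ~·^^~ = ~^^~, …
The next term joins ~^^~^^~~^^~ and ^^~~^^~~^^~^^~~^^~.

~^^~^^~~^^~^^~~^^~~^^~^^~~^^~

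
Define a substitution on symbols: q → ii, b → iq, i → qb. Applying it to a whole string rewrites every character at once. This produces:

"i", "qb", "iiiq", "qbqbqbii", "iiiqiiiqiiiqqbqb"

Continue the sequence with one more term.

Rewriting the 16 symbols of iiiqiiiqiiiqqbqb one by one yields qb qb qb ii qb qb qb ii qb qb qb ii ii iq ii iq; concatenated:

qbqbqbiiqbqbqbiiqbqbqbiiiiiqiiiq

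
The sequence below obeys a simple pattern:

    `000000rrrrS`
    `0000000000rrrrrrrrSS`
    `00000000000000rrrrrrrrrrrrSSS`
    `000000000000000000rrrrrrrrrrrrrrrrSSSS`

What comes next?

0000000000000000000000rrrrrrrrrrrrrrrrrrrrSSSSS

Reading off run lengths: 0 runs 6, 10, 14, 18; r runs 4, 8, 12, 16; S runs 1, 2, 3, 4 — each is linear in n (n = 1, 2, …).
For the next term, n = 5, so the run lengths are 22, 20, 5.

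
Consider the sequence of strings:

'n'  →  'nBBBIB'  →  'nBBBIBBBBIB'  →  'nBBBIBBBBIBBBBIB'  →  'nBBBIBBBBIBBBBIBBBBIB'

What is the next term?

nBBBIBBBBIBBBBIBBBBIBBBBIB

Each term is the previous one with BBBIB appended.
One more step from nBBBIBBBBIBBBBIBBBBIB gives the answer.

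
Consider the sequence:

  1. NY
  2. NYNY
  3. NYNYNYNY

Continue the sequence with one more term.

s(k+1) = s(k)·s(k) — each term doubles the last.
Doubling NYNYNYNY:

NYNYNYNYNYNYNYNY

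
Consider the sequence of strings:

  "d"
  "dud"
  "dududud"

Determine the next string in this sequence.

Each string is two copies of the previous one joined by 'u'.
Doubling dududud with 'u' between the halves:

dududududududud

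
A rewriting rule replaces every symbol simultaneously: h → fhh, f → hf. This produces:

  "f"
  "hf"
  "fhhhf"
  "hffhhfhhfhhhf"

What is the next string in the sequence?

fhhhfhffhhfhhhffhhfhhhffhhfhhfhhhf

Replace each of the 13 characters of hffhhfhhfhhhf in place — fhh hf hf fhh fhh hf fhh fhh hf fhh fhh fhh hf — and concatenate.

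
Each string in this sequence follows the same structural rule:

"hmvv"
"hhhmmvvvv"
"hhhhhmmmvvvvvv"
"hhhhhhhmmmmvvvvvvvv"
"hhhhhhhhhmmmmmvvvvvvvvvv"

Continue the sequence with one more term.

hhhhhhhhhhhmmmmmmvvvvvvvvvvvv

Each string has the form h^{2n-1} m^{n} v^{2n} (n = 1, 2, …).
At n = 6 the blocks have lengths 11, 6, 12.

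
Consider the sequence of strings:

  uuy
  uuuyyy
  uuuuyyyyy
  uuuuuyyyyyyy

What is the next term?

uuuuuuyyyyyyyyy

Reading off run lengths: u runs 2, 3, 4, 5; y runs 1, 3, 5, 7 — each is linear in n (n = 1, 2, …).
At n = 5 the blocks have lengths 6, 9.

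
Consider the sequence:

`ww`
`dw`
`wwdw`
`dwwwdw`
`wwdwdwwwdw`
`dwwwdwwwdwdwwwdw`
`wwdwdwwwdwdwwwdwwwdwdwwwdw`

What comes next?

Each term (from the third on) is the two preceding terms concatenated in order: term 3 = ww·dw = wwdw.
So term 8 is dwwwdwwwdwdwwwdw·wwdwdwwwdwdwwwdwwwdwdwwwdw.

dwwwdwwwdwdwwwdwwwdwdwwwdwdwwwdwwwdwdwwwdw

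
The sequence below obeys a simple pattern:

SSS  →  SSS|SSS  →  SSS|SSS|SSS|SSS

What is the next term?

s(k+1) = s(k)·|·s(k) — each term doubles the last with '|' between the halves.
One more doubling of SSS|SSS|SSS|SSS gives the answer.

SSS|SSS|SSS|SSS|SSS|SSS|SSS|SSS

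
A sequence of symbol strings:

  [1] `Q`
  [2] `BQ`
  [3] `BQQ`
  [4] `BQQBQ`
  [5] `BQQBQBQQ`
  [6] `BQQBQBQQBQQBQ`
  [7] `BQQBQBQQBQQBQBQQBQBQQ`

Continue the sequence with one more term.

BQQBQBQQBQQBQBQQBQBQQBQQBQBQQBQQBQ

Each term (from the third on) is the previous term followed by the one before it: term 3 = BQ·Q = BQQ.
The next term joins BQQBQBQQBQQBQBQQBQBQQ and BQQBQBQQBQQBQ.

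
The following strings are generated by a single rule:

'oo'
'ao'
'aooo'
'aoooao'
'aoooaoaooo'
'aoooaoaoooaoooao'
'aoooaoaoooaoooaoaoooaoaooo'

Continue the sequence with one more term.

aoooaoaoooaoooaoaoooaoaoooaoooaoaoooaoooao

This is a Fibonacci-style word recurrence s(k) = s(k−1)·s(k−2): e.g. ao·oo = aooo.
Continuing: aoooaoaoooaoooaoaoooaoaooo · aoooaoaoooaoooao gives term 8.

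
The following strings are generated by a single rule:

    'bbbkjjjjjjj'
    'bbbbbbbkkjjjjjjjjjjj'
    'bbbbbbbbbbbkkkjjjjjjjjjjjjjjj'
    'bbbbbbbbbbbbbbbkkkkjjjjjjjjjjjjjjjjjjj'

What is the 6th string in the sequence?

The n-th term is 4n-1 b's then n k's then 4n+3 j's (n = 1, 2, …).
Setting n = 6 gives 23, 6, 27 characters in each block.

bbbbbbbbbbbbbbbbbbbbbbbkkkkkkjjjjjjjjjjjjjjjjjjjjjjjjjjj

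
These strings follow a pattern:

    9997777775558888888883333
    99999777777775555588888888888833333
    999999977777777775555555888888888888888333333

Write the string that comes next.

9999999997777777777775555555558888888888888888883333333

The n-th term is 2n-1 9's then 2n+2 7's then 2n-1 5's then 3n+3 8's then n+2 3's, where the shown terms are n = 2, 3, 4.
At n = 5 the blocks have lengths 9, 12, 9, 18, 7.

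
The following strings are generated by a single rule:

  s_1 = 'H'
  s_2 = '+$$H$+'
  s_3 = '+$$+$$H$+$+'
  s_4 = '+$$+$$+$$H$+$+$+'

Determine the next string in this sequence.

+$$+$$+$$+$$H$+$+$+$+

Every step adds +$$ to the front and $+ to the end of the previous string.
So the next term is +$$·+$$+$$+$$H$+$+$+·$+.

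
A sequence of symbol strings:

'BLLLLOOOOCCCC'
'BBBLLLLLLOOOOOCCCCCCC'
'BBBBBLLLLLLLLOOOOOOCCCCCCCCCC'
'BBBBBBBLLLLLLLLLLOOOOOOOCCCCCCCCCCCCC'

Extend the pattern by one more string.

Term n consists of 2n-1 B's, followed by 2n+2 L's, followed by n+3 O's, followed by 3n+1 C's (n = 1, 2, …).
For the next term, n = 5, so the run lengths are 9, 12, 8, 16.

BBBBBBBBBLLLLLLLLLLLLOOOOOOOOCCCCCCCCCCCCCCCC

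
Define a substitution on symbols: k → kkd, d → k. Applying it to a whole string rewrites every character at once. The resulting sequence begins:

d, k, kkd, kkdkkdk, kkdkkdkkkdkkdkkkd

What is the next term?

kkdkkdkkkdkkdkkkdkkdkkdkkkdkkdkkkdkkdkkdk

φ(kkdkkdkkkdkkdkkkd) expands symbol-by-symbol to kkd kkd k kkd kkd k kkd kkd kkd k kkd kkd k kkd kkd kkd k; joining the 17 pieces gives the next term.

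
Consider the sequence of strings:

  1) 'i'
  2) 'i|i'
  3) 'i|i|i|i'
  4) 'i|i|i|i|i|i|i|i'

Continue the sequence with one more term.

Every step duplicates the string with '|' between the halves.
Doubling i|i|i|i|i|i|i|i with '|' between the halves:

i|i|i|i|i|i|i|i|i|i|i|i|i|i|i|i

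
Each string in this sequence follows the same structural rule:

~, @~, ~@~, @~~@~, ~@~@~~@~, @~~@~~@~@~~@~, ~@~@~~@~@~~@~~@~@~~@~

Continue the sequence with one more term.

Each term (from the third on) is the two preceding terms concatenated in order: term 3 = ~·@~ = ~@~.
So term 8 is @~~@~~@~@~~@~·~@~@~~@~@~~@~~@~@~~@~.

@~~@~~@~@~~@~~@~@~~@~@~~@~~@~@~~@~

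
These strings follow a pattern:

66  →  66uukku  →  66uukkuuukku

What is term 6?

66uukkuuukkuuukkuuukkuuukku

The strings grow by a fixed suffix uukku each time.
From 66uukkuuukku, 3 further steps: 66uukkuuukku → 66uukkuuukkuuukku → 66uukkuuukkuuukkuuukku → (answer).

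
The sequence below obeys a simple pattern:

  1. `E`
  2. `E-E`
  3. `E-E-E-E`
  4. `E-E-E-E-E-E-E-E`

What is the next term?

E-E-E-E-E-E-E-E-E-E-E-E-E-E-E-E

Every step duplicates the string with '-' between the halves.
So the next term is two copies of E-E-E-E-E-E-E-E with '-' between the halves.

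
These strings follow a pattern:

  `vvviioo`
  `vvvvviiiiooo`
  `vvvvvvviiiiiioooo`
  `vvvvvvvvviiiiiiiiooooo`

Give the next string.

vvvvvvvvvvviiiiiiiiiioooooo

Each string has the form v^{2n+1} i^{2n} o^{n+1} (n = 1, 2, …).
For the next term, n = 5, so the run lengths are 11, 10, 6.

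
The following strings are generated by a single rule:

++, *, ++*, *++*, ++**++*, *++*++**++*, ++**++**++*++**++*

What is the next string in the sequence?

From term 3 onward, concatenate the second-to-last term with the last: ++·* = ++*, *·++* = *++*, …
So term 8 is *++*++**++*·++**++**++*++**++*.

*++*++**++*++**++**++*++**++*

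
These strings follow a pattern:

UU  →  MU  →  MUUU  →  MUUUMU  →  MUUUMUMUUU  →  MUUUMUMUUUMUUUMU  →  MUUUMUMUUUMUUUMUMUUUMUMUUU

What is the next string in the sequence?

MUUUMUMUUUMUUUMUMUUUMUMUUUMUUUMUMUUUMUUUMU

From term 3 onward, concatenate the last term with the second-to-last: MU·UU = MUUU, MUUU·MU = MUUUMU, …
Continuing: MUUUMUMUUUMUUUMUMUUUMUMUUU · MUUUMUMUUUMUUUMU gives term 8.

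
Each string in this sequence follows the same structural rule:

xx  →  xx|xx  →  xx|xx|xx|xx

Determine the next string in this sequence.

Each string is two copies of the previous one joined by '|'.
One more doubling of xx|xx|xx|xx gives the answer.

xx|xx|xx|xx|xx|xx|xx|xx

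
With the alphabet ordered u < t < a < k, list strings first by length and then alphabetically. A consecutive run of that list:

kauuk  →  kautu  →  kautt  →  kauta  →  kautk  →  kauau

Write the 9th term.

kauak

Continuing the enumeration 3 steps past kauau: kauau → kauat → kauaa → (answer).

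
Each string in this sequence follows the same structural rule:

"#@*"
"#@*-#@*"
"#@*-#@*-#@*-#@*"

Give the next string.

#@*-#@*-#@*-#@*-#@*-#@*-#@*-#@*

Every step duplicates the string with '-' between the halves.
So the next term is two copies of #@*-#@*-#@*-#@* with '-' between the halves.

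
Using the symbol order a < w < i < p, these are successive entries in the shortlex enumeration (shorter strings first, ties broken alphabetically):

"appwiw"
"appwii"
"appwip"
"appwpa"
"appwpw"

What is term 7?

appwpp

Advancing 2 positions from appwpw through appwpw → appwpi reaches term 7.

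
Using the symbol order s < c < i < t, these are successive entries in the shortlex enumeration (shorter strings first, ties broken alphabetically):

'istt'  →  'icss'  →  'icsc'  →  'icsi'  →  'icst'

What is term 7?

iccc

Advancing 2 positions from icst through icst → iccs reaches term 7.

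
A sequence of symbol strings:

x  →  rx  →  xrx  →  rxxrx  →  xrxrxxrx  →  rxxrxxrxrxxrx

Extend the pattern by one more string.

Each term (from the third on) is the two preceding terms concatenated in order: term 3 = x·rx = xrx.
The next term joins xrxrxxrx and rxxrxxrxrxxrx.

xrxrxxrxrxxrxxrxrxxrx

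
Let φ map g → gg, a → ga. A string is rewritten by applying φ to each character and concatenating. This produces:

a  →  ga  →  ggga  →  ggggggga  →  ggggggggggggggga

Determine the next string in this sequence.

Rewriting the 16 symbols of ggggggggggggggga one by one yields gg gg gg gg gg gg gg gg gg gg gg gg gg gg gg ga; concatenated:

ggggggggggggggggggggggggggggggga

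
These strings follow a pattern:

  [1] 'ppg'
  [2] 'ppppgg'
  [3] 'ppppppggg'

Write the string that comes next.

Reading off run lengths: p runs 2, 4, 6; g runs 1, 2, 3 — each is linear in n (n = 1, 2, …).
Setting n = 4 gives 8, 4 characters in each block.

ppppppppgggg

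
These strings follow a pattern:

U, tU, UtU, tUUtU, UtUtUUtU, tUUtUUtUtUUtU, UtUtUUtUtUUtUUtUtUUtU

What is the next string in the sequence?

tUUtUUtUtUUtUUtUtUUtUtUUtUUtUtUUtU

From term 3 onward, concatenate the second-to-last term with the last: U·tU = UtU, tU·UtU = tUUtU, …
The next term joins tUUtUUtUtUUtU and UtUtUUtUtUUtUUtUtUUtU.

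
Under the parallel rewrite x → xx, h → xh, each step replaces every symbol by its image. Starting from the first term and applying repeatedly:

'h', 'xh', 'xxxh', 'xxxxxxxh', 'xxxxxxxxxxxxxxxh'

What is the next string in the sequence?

Rewriting the 16 symbols of xxxxxxxxxxxxxxxh one by one yields xx xx xx xx xx xx xx xx xx xx xx xx xx xx xx xh; concatenated:

xxxxxxxxxxxxxxxxxxxxxxxxxxxxxxxh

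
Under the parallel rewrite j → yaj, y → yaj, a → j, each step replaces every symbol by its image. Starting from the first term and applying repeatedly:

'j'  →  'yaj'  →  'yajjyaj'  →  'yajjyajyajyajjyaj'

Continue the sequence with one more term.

yajjyajyajyajjyajyajjyajyajjyajyajyajjyaj

φ(yajjyajyajyajjyaj) expands symbol-by-symbol to yaj j yaj yaj yaj j yaj yaj j yaj yaj j yaj yaj yaj j yaj; joining the 17 pieces gives the next term.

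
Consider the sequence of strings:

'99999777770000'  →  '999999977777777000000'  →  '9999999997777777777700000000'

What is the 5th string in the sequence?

The n-th term is 2n+1 9's then 3n-1 7's then 2n 0's, where the shown terms are n = 2, 3, 4.
Setting n = 6 gives 13, 17, 12 characters in each block.

999999999999977777777777777777000000000000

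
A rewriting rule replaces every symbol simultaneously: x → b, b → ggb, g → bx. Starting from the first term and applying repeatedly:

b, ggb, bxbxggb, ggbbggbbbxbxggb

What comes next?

Rewriting the 15 symbols of ggbbggbbbxbxggb one by one yields bx bx ggb ggb bx bx ggb ggb ggb b ggb b bx bx ggb; concatenated:

bxbxggbggbbxbxggbggbggbbggbbbxbxggb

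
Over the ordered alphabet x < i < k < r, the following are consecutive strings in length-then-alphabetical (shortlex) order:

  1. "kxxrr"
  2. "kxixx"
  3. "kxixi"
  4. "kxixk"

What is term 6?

kxiix

Advancing 2 positions from kxixk through kxixk → kxixr reaches term 6.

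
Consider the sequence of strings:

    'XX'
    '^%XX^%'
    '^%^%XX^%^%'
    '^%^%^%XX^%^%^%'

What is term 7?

Each term wraps the previous one in ^% on the left and ^% on the right.
From ^%^%^%XX^%^%^%, 3 further steps: ^%^%^%XX^%^%^% → ^%^%^%^%XX^%^%^%^% → ^%^%^%^%^%XX^%^%^%^%^% → (answer).

^%^%^%^%^%^%XX^%^%^%^%^%^%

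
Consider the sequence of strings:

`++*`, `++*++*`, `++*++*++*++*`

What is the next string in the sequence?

++*++*++*++*++*++*++*++*

Each string is two copies of the previous one concatenated.
One more doubling of ++*++*++*++* gives the answer.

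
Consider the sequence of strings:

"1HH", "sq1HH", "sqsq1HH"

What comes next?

Each term is the previous one with sq prepended.
Applying this once more to sqsq1HH:

sqsqsq1HH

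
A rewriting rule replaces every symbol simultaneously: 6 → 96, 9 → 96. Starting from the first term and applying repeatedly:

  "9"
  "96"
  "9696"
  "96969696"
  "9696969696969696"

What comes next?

Rewriting the 16 symbols of 9696969696969696 one by one yields 96 96 96 96 96 96 96 96 96 96 96 96 96 96 96 96; concatenated:

96969696969696969696969696969696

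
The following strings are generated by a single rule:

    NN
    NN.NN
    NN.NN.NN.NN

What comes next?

NN.NN.NN.NN.NN.NN.NN.NN

Each string is two copies of the previous one joined by '.'.
So the next term is two copies of NN.NN.NN.NN with '.' between the halves.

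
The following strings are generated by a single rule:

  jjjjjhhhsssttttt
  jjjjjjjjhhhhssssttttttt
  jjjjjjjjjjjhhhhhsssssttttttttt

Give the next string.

Each string has the form j^{3n-1} h^{n+1} s^{n+1} t^{2n+1}, where the shown terms are n = 2, 3, 4.
For the next term, n = 5, so the run lengths are 14, 6, 6, 11.

jjjjjjjjjjjjjjhhhhhhssssssttttttttttt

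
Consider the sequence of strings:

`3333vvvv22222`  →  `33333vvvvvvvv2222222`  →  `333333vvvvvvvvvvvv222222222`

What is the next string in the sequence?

Each string has the form 3^{n+3} v^{4n} 2^{2n+3} (n = 1, 2, …).
Setting n = 4 gives 7, 16, 11 characters in each block.

3333333vvvvvvvvvvvvvvvv22222222222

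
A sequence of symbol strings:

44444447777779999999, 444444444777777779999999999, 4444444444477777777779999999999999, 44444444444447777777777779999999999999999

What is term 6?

4444444444444444477777777777777779999999999999999999999

The n-th term is 2n+1 4's then 2n 7's then 3n-2 9's, where the shown terms are n = 3, 4, 5, 6.
At n = 8 the blocks have lengths 17, 16, 22.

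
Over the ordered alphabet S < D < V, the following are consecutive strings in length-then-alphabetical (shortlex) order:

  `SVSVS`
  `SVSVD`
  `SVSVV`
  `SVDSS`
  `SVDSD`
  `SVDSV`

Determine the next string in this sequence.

SVDDS

The successor of SVDSV increments the rightmost position that isn't already V and resets every position after it to S.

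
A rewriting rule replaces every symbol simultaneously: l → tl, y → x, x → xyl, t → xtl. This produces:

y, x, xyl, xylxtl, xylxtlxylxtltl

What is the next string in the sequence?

xylxtlxylxtltlxylxtlxylxtltlxtltl

Replace each of the 14 characters of xylxtlxylxtltl in place — xyl x tl xyl xtl tl xyl x tl xyl xtl tl xtl tl — and concatenate.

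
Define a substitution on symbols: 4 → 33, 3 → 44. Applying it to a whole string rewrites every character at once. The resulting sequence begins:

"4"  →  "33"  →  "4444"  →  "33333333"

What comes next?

4444444444444444

Apply φ to 33333333 symbol by symbol: 3→44, 3→44, 3→44, 3→44, 3→44, 3→44, 3→44, 3→44; joined: 44 44 44 44 44 44 44 44.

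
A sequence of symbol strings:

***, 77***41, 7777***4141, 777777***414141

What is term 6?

Every step adds 77 to the front and 41 to the end of the previous string.
From 777777***414141, 2 further steps: 777777***414141 → 77777777***41414141 → (answer).

7777777777***4141414141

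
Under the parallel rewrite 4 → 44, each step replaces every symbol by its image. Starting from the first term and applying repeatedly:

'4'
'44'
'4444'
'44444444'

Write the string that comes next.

4444444444444444

Apply φ to 44444444 symbol by symbol: 4→44, 4→44, 4→44, 4→44, 4→44, 4→44, 4→44, 4→44; joined: 44 44 44 44 44 44 44 44.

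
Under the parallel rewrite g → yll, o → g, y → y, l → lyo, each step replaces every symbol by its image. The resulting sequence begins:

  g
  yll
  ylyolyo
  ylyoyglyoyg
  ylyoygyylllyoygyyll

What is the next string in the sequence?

Rewriting the 19 symbols of ylyoygyylllyoygyyll one by one yields y lyo y g y yll y y lyo lyo lyo y g y yll y y lyo lyo; concatenated:

ylyoygyyllyylyolyolyoygyyllyylyolyo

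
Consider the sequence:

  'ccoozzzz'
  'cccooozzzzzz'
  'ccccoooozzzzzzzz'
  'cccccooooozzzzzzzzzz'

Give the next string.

Term n consists of n c's, followed by n o's, followed by 2n z's, where the shown terms are n = 2, 3, 4, 5.
For the next term, n = 6, so the run lengths are 6, 6, 12.

ccccccoooooozzzzzzzzzzzz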